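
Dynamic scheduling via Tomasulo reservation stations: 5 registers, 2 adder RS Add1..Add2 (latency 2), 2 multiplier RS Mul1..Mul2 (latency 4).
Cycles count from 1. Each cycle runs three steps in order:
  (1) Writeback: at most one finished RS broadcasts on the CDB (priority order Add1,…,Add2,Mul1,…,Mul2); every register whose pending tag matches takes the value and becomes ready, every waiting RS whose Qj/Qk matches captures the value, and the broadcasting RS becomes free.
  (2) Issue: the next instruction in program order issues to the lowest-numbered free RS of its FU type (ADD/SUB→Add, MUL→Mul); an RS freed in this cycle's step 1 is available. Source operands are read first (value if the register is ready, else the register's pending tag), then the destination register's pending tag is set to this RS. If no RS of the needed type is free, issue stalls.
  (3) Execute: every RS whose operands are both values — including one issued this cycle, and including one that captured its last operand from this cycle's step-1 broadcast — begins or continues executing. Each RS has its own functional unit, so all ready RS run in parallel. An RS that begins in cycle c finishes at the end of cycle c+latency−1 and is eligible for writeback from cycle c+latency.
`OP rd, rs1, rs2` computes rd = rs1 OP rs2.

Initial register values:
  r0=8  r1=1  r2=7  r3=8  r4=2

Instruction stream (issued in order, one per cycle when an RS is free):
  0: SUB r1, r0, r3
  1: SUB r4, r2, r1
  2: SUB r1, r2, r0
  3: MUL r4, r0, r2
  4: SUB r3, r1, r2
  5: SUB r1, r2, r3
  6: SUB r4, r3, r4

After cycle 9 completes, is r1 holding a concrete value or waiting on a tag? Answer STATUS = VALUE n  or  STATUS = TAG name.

c1: issue SUB r1<-Add1 | r0:8,r1:Add1,r2:7,r3:8,r4:2
c2: issue SUB r4<-Add2 | r0:8,r1:Add1,r2:7,r3:8,r4:Add2
c3: CDB Add1=0; issue SUB r1<-Add1 | r0:8,r1:Add1,r2:7,r3:8,r4:Add2
c4: issue MUL r4<-Mul1 | r0:8,r1:Add1,r2:7,r3:8,r4:Mul1
c5: CDB Add1=-1; issue SUB r3<-Add1 | r0:8,r1:-1,r2:7,r3:Add1,r4:Mul1
c6: CDB Add2=7; issue SUB r1<-Add2 | r0:8,r1:Add2,r2:7,r3:Add1,r4:Mul1
c7: CDB Add1=-8; issue SUB r4<-Add1 | r0:8,r1:Add2,r2:7,r3:-8,r4:Add1
c8: CDB Mul1=56 | r0:8,r1:Add2,r2:7,r3:-8,r4:Add1
c9: CDB Add2=15 | r0:8,r1:15,r2:7,r3:-8,r4:Add1

STATUS = VALUE 15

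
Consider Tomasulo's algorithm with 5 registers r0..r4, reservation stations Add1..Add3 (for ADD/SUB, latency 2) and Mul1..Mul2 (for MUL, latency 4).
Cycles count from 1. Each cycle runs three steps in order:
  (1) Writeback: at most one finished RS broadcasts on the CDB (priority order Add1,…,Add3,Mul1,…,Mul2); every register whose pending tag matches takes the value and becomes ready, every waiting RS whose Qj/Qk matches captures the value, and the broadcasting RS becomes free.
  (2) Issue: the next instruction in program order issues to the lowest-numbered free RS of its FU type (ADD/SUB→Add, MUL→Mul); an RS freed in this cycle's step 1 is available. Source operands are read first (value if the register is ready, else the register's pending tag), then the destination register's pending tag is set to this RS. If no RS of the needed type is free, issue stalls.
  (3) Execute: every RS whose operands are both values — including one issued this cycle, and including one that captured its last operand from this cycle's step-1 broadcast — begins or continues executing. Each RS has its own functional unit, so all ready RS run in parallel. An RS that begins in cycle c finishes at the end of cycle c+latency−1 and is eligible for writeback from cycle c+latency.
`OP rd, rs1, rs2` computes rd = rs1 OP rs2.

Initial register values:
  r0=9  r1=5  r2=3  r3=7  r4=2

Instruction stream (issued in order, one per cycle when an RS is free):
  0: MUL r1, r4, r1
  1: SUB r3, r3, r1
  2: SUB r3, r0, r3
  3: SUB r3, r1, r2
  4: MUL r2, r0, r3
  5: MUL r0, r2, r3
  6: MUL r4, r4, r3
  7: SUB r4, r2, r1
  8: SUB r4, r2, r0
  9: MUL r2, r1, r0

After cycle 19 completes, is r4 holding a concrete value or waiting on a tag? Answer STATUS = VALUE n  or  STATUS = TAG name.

  c1: issue MUL r1<-Mul1  regs: r0:9,r1:Mul1,r2:3,r3:7,r4:2
  c2: issue SUB r3<-Add1  regs: r0:9,r1:Mul1,r2:3,r3:Add1,r4:2
  c3: issue SUB r3<-Add2  regs: r0:9,r1:Mul1,r2:3,r3:Add2,r4:2
  c4: issue SUB r3<-Add3  regs: r0:9,r1:Mul1,r2:3,r3:Add3,r4:2
  c5: CDB Mul1=10; issue MUL r2<-Mul1  regs: r0:9,r1:10,r2:Mul1,r3:Add3,r4:2
  c6: issue MUL r0<-Mul2  regs: r0:Mul2,r1:10,r2:Mul1,r3:Add3,r4:2
  c7: CDB Add1=-3; stall  regs: r0:Mul2,r1:10,r2:Mul1,r3:Add3,r4:2
  c8: CDB Add3=7; stall  regs: r0:Mul2,r1:10,r2:Mul1,r3:7,r4:2
  c9: CDB Add2=12; stall  regs: r0:Mul2,r1:10,r2:Mul1,r3:7,r4:2
  c10: stall  regs: r0:Mul2,r1:10,r2:Mul1,r3:7,r4:2
  c11: stall  regs: r0:Mul2,r1:10,r2:Mul1,r3:7,r4:2
  c12: CDB Mul1=63; issue MUL r4<-Mul1  regs: r0:Mul2,r1:10,r2:63,r3:7,r4:Mul1
  c13: issue SUB r4<-Add1  regs: r0:Mul2,r1:10,r2:63,r3:7,r4:Add1
  c14: issue SUB r4<-Add2  regs: r0:Mul2,r1:10,r2:63,r3:7,r4:Add2
  c15: CDB Add1=53; stall  regs: r0:Mul2,r1:10,r2:63,r3:7,r4:Add2
  c16: CDB Mul1=14; issue MUL r2<-Mul1  regs: r0:Mul2,r1:10,r2:Mul1,r3:7,r4:Add2
  c17: CDB Mul2=441  regs: r0:441,r1:10,r2:Mul1,r3:7,r4:Add2
  c18: -  regs: r0:441,r1:10,r2:Mul1,r3:7,r4:Add2
  c19: CDB Add2=-378  regs: r0:441,r1:10,r2:Mul1,r3:7,r4:-378

STATUS = VALUE -378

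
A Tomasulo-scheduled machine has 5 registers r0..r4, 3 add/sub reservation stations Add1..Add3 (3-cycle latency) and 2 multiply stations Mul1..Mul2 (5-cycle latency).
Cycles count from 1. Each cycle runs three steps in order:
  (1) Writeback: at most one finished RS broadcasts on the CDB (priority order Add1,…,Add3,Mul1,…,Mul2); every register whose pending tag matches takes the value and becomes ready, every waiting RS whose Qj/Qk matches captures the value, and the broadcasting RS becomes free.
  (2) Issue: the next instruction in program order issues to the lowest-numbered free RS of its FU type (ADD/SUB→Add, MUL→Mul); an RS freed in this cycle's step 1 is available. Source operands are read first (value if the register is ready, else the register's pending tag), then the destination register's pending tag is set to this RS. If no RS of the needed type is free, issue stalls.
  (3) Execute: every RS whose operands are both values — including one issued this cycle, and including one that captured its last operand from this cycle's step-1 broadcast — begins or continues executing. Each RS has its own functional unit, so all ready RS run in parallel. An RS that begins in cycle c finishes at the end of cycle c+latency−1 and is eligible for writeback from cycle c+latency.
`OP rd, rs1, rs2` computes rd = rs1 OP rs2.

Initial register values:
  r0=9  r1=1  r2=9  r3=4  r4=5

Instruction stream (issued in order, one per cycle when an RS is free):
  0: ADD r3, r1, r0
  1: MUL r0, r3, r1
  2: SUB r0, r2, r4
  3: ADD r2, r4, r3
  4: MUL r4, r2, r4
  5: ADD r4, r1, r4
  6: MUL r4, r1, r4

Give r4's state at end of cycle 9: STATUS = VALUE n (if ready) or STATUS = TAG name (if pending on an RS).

STATUS = TAG Mul1

  c1: issue ADD r3<-Add1  regs: r0:9,r1:1,r2:9,r3:Add1,r4:5
  c2: issue MUL r0<-Mul1  regs: r0:Mul1,r1:1,r2:9,r3:Add1,r4:5
  c3: issue SUB r0<-Add2  regs: r0:Add2,r1:1,r2:9,r3:Add1,r4:5
  c4: CDB Add1=10; issue ADD r2<-Add1  regs: r0:Add2,r1:1,r2:Add1,r3:10,r4:5
  c5: issue MUL r4<-Mul2  regs: r0:Add2,r1:1,r2:Add1,r3:10,r4:Mul2
  c6: CDB Add2=4; issue ADD r4<-Add2  regs: r0:4,r1:1,r2:Add1,r3:10,r4:Add2
  c7: CDB Add1=15; stall  regs: r0:4,r1:1,r2:15,r3:10,r4:Add2
  c8: stall  regs: r0:4,r1:1,r2:15,r3:10,r4:Add2
  c9: CDB Mul1=10; issue MUL r4<-Mul1  regs: r0:4,r1:1,r2:15,r3:10,r4:Mul1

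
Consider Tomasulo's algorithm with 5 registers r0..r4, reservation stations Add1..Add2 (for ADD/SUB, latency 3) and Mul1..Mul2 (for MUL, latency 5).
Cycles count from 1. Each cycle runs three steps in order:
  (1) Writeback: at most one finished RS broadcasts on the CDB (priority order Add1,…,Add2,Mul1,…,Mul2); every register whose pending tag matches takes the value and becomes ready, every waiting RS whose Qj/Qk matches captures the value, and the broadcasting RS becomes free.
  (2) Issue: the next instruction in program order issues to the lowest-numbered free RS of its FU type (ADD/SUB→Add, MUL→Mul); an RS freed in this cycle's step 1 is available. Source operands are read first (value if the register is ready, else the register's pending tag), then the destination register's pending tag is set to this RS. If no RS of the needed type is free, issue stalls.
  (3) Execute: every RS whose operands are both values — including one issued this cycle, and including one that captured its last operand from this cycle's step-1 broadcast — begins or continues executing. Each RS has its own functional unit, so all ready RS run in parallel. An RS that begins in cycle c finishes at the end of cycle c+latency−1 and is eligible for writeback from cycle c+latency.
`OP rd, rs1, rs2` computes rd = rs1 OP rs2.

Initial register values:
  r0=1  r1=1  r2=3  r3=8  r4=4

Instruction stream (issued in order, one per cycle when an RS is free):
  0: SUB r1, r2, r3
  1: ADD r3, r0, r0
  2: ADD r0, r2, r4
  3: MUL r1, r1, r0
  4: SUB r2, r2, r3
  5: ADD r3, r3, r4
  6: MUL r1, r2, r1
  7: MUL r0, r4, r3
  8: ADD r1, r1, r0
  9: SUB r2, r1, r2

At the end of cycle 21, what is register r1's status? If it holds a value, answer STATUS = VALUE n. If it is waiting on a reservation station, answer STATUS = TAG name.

STATUS = VALUE -11

c1: issue SUB r1<-Add1 | r0:1,r1:Add1,r2:3,r3:8,r4:4
c2: issue ADD r3<-Add2 | r0:1,r1:Add1,r2:3,r3:Add2,r4:4
c3: stall | r0:1,r1:Add1,r2:3,r3:Add2,r4:4
c4: CDB Add1=-5; issue ADD r0<-Add1 | r0:Add1,r1:-5,r2:3,r3:Add2,r4:4
c5: CDB Add2=2; issue MUL r1<-Mul1 | r0:Add1,r1:Mul1,r2:3,r3:2,r4:4
c6: issue SUB r2<-Add2 | r0:Add1,r1:Mul1,r2:Add2,r3:2,r4:4
c7: CDB Add1=7; issue ADD r3<-Add1 | r0:7,r1:Mul1,r2:Add2,r3:Add1,r4:4
c8: issue MUL r1<-Mul2 | r0:7,r1:Mul2,r2:Add2,r3:Add1,r4:4
c9: CDB Add2=1; stall | r0:7,r1:Mul2,r2:1,r3:Add1,r4:4
c10: CDB Add1=6; stall | r0:7,r1:Mul2,r2:1,r3:6,r4:4
c11: stall | r0:7,r1:Mul2,r2:1,r3:6,r4:4
c12: CDB Mul1=-35; issue MUL r0<-Mul1 | r0:Mul1,r1:Mul2,r2:1,r3:6,r4:4
c13: issue ADD r1<-Add1 | r0:Mul1,r1:Add1,r2:1,r3:6,r4:4
c14: issue SUB r2<-Add2 | r0:Mul1,r1:Add1,r2:Add2,r3:6,r4:4
c15: - | r0:Mul1,r1:Add1,r2:Add2,r3:6,r4:4
c16: - | r0:Mul1,r1:Add1,r2:Add2,r3:6,r4:4
c17: CDB Mul1=24 | r0:24,r1:Add1,r2:Add2,r3:6,r4:4
c18: CDB Mul2=-35 | r0:24,r1:Add1,r2:Add2,r3:6,r4:4
c19: - | r0:24,r1:Add1,r2:Add2,r3:6,r4:4
c20: - | r0:24,r1:Add1,r2:Add2,r3:6,r4:4
c21: CDB Add1=-11 | r0:24,r1:-11,r2:Add2,r3:6,r4:4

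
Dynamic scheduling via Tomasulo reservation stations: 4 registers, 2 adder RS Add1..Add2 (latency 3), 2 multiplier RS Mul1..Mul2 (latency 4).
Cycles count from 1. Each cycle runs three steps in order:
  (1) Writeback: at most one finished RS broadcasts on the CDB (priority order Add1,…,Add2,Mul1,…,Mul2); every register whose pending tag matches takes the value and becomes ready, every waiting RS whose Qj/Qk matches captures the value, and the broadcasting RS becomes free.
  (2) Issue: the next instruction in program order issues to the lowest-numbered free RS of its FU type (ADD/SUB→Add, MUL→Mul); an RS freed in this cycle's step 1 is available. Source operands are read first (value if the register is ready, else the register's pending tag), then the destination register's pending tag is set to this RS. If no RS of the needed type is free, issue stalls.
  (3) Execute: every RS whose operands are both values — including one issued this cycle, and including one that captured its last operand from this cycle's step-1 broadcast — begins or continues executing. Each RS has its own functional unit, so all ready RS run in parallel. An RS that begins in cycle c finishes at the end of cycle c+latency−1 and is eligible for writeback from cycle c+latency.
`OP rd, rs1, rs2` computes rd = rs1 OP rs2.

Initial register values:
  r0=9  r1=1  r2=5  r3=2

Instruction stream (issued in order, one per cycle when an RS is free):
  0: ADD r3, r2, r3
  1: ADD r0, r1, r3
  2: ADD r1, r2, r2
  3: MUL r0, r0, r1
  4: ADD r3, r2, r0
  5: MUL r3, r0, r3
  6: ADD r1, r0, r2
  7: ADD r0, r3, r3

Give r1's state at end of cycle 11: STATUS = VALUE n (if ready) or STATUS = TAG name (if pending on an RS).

STATUS = TAG Add2

c1: issue ADD r3<-Add1 | r0:9,r1:1,r2:5,r3:Add1
c2: issue ADD r0<-Add2 | r0:Add2,r1:1,r2:5,r3:Add1
c3: stall | r0:Add2,r1:1,r2:5,r3:Add1
c4: CDB Add1=7; issue ADD r1<-Add1 | r0:Add2,r1:Add1,r2:5,r3:7
c5: issue MUL r0<-Mul1 | r0:Mul1,r1:Add1,r2:5,r3:7
c6: stall | r0:Mul1,r1:Add1,r2:5,r3:7
c7: CDB Add1=10; issue ADD r3<-Add1 | r0:Mul1,r1:10,r2:5,r3:Add1
c8: CDB Add2=8; issue MUL r3<-Mul2 | r0:Mul1,r1:10,r2:5,r3:Mul2
c9: issue ADD r1<-Add2 | r0:Mul1,r1:Add2,r2:5,r3:Mul2
c10: stall | r0:Mul1,r1:Add2,r2:5,r3:Mul2
c11: stall | r0:Mul1,r1:Add2,r2:5,r3:Mul2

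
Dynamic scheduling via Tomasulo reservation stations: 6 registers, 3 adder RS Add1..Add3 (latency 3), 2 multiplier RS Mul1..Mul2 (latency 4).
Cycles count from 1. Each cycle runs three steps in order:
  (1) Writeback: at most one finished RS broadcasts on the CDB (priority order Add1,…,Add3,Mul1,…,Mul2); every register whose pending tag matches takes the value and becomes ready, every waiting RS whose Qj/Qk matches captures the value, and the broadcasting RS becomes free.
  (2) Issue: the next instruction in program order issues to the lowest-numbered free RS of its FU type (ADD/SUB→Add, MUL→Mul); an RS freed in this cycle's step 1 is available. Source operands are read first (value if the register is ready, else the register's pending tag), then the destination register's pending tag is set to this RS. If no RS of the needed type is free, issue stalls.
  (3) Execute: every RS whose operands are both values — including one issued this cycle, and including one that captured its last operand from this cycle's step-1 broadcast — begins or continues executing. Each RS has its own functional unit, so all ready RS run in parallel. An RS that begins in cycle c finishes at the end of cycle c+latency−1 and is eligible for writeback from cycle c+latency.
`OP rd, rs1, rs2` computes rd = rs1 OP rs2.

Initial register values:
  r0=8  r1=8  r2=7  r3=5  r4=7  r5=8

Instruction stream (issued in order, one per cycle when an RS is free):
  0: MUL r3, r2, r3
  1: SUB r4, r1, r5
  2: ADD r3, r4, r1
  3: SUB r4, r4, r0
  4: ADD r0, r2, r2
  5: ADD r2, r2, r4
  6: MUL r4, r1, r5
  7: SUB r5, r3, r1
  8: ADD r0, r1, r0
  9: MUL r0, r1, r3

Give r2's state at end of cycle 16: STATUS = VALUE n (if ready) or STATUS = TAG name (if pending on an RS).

cycle 1: issue MUL r3<-Mul1 // r0:8,r1:8,r2:7,r3:Mul1,r4:7,r5:8
cycle 2: issue SUB r4<-Add1 // r0:8,r1:8,r2:7,r3:Mul1,r4:Add1,r5:8
cycle 3: issue ADD r3<-Add2 // r0:8,r1:8,r2:7,r3:Add2,r4:Add1,r5:8
cycle 4: issue SUB r4<-Add3 // r0:8,r1:8,r2:7,r3:Add2,r4:Add3,r5:8
cycle 5: CDB Add1=0; issue ADD r0<-Add1 // r0:Add1,r1:8,r2:7,r3:Add2,r4:Add3,r5:8
cycle 6: CDB Mul1=35; stall // r0:Add1,r1:8,r2:7,r3:Add2,r4:Add3,r5:8
cycle 7: stall // r0:Add1,r1:8,r2:7,r3:Add2,r4:Add3,r5:8
cycle 8: CDB Add1=14; issue ADD r2<-Add1 // r0:14,r1:8,r2:Add1,r3:Add2,r4:Add3,r5:8
cycle 9: CDB Add2=8; issue MUL r4<-Mul1 // r0:14,r1:8,r2:Add1,r3:8,r4:Mul1,r5:8
cycle 10: CDB Add3=-8; issue SUB r5<-Add2 // r0:14,r1:8,r2:Add1,r3:8,r4:Mul1,r5:Add2
cycle 11: issue ADD r0<-Add3 // r0:Add3,r1:8,r2:Add1,r3:8,r4:Mul1,r5:Add2
cycle 12: issue MUL r0<-Mul2 // r0:Mul2,r1:8,r2:Add1,r3:8,r4:Mul1,r5:Add2
cycle 13: CDB Add1=-1 // r0:Mul2,r1:8,r2:-1,r3:8,r4:Mul1,r5:Add2
cycle 14: CDB Add2=0 // r0:Mul2,r1:8,r2:-1,r3:8,r4:Mul1,r5:0
cycle 15: CDB Add3=22 // r0:Mul2,r1:8,r2:-1,r3:8,r4:Mul1,r5:0
cycle 16: CDB Mul1=64 // r0:Mul2,r1:8,r2:-1,r3:8,r4:64,r5:0

STATUS = VALUE -1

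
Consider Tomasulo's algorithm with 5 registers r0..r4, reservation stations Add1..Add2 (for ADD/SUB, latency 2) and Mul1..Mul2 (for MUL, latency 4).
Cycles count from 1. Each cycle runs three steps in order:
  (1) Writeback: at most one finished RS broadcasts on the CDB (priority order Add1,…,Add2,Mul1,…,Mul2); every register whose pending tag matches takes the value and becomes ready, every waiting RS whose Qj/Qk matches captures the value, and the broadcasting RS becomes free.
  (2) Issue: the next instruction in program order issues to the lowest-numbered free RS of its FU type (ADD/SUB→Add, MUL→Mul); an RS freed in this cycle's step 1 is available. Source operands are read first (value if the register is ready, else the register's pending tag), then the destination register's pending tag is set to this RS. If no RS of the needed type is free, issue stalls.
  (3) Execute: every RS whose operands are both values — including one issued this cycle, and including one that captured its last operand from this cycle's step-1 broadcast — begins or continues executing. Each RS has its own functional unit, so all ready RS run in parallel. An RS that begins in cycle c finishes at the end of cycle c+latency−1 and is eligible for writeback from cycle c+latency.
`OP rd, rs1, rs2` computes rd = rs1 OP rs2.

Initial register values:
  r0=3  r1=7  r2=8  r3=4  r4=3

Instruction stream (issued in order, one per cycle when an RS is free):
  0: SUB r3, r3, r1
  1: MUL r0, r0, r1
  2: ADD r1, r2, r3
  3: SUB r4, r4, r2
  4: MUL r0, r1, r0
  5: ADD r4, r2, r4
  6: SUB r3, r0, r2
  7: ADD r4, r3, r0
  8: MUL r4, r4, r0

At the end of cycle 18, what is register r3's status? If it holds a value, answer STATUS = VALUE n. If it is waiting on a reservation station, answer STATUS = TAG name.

cycle 1: issue SUB r3<-Add1 // r0:3,r1:7,r2:8,r3:Add1,r4:3
cycle 2: issue MUL r0<-Mul1 // r0:Mul1,r1:7,r2:8,r3:Add1,r4:3
cycle 3: CDB Add1=-3; issue ADD r1<-Add1 // r0:Mul1,r1:Add1,r2:8,r3:-3,r4:3
cycle 4: issue SUB r4<-Add2 // r0:Mul1,r1:Add1,r2:8,r3:-3,r4:Add2
cycle 5: CDB Add1=5; issue MUL r0<-Mul2 // r0:Mul2,r1:5,r2:8,r3:-3,r4:Add2
cycle 6: CDB Add2=-5; issue ADD r4<-Add1 // r0:Mul2,r1:5,r2:8,r3:-3,r4:Add1
cycle 7: CDB Mul1=21; issue SUB r3<-Add2 // r0:Mul2,r1:5,r2:8,r3:Add2,r4:Add1
cycle 8: CDB Add1=3; issue ADD r4<-Add1 // r0:Mul2,r1:5,r2:8,r3:Add2,r4:Add1
cycle 9: issue MUL r4<-Mul1 // r0:Mul2,r1:5,r2:8,r3:Add2,r4:Mul1
cycle 10: - // r0:Mul2,r1:5,r2:8,r3:Add2,r4:Mul1
cycle 11: CDB Mul2=105 // r0:105,r1:5,r2:8,r3:Add2,r4:Mul1
cycle 12: - // r0:105,r1:5,r2:8,r3:Add2,r4:Mul1
cycle 13: CDB Add2=97 // r0:105,r1:5,r2:8,r3:97,r4:Mul1
cycle 14: - // r0:105,r1:5,r2:8,r3:97,r4:Mul1
cycle 15: CDB Add1=202 // r0:105,r1:5,r2:8,r3:97,r4:Mul1
cycle 16: - // r0:105,r1:5,r2:8,r3:97,r4:Mul1
cycle 17: - // r0:105,r1:5,r2:8,r3:97,r4:Mul1
cycle 18: - // r0:105,r1:5,r2:8,r3:97,r4:Mul1

STATUS = VALUE 97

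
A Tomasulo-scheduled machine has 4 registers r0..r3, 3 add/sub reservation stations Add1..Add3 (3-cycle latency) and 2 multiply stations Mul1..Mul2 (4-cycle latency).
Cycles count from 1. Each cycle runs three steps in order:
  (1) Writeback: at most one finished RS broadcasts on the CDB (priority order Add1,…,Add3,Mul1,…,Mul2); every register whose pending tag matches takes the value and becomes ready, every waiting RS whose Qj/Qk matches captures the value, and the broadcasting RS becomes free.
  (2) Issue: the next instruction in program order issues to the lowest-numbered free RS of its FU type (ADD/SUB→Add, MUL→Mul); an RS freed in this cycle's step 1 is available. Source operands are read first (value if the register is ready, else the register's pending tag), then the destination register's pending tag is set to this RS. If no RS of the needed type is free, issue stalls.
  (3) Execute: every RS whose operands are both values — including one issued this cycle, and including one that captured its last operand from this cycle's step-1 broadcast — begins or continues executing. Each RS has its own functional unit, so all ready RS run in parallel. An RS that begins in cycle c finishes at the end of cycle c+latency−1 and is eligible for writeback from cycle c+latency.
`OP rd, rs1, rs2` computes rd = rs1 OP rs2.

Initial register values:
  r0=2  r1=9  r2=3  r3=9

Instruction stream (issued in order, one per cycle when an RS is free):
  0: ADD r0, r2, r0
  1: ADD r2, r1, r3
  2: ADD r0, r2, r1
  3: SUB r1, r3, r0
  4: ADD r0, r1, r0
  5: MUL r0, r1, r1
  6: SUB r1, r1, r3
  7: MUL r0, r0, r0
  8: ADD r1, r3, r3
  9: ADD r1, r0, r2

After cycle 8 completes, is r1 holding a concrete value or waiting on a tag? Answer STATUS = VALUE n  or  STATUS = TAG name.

STATUS = TAG Add3

cycle 1: issue ADD r0<-Add1 // r0:Add1,r1:9,r2:3,r3:9
cycle 2: issue ADD r2<-Add2 // r0:Add1,r1:9,r2:Add2,r3:9
cycle 3: issue ADD r0<-Add3 // r0:Add3,r1:9,r2:Add2,r3:9
cycle 4: CDB Add1=5; issue SUB r1<-Add1 // r0:Add3,r1:Add1,r2:Add2,r3:9
cycle 5: CDB Add2=18; issue ADD r0<-Add2 // r0:Add2,r1:Add1,r2:18,r3:9
cycle 6: issue MUL r0<-Mul1 // r0:Mul1,r1:Add1,r2:18,r3:9
cycle 7: stall // r0:Mul1,r1:Add1,r2:18,r3:9
cycle 8: CDB Add3=27; issue SUB r1<-Add3 // r0:Mul1,r1:Add3,r2:18,r3:9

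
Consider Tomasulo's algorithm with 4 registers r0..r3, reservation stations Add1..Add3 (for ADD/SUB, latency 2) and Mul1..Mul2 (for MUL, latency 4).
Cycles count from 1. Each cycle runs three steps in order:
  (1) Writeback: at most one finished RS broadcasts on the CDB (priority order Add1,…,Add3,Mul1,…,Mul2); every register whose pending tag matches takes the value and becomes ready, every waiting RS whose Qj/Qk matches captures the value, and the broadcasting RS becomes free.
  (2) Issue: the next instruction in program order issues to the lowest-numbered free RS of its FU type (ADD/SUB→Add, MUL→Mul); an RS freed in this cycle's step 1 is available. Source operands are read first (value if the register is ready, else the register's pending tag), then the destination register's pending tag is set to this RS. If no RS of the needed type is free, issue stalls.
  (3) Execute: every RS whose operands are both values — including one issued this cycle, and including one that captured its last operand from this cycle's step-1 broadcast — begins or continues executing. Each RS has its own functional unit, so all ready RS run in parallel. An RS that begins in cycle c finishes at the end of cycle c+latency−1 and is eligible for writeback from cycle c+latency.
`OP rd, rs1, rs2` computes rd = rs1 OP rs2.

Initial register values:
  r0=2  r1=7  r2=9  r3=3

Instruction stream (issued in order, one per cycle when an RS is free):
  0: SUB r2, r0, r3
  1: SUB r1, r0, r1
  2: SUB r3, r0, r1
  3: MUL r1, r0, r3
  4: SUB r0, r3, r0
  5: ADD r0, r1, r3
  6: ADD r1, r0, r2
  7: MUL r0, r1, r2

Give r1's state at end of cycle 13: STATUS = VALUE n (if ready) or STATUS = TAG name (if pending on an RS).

  c1: issue SUB r2<-Add1  regs: r0:2,r1:7,r2:Add1,r3:3
  c2: issue SUB r1<-Add2  regs: r0:2,r1:Add2,r2:Add1,r3:3
  c3: CDB Add1=-1; issue SUB r3<-Add1  regs: r0:2,r1:Add2,r2:-1,r3:Add1
  c4: CDB Add2=-5; issue MUL r1<-Mul1  regs: r0:2,r1:Mul1,r2:-1,r3:Add1
  c5: issue SUB r0<-Add2  regs: r0:Add2,r1:Mul1,r2:-1,r3:Add1
  c6: CDB Add1=7; issue ADD r0<-Add1  regs: r0:Add1,r1:Mul1,r2:-1,r3:7
  c7: issue ADD r1<-Add3  regs: r0:Add1,r1:Add3,r2:-1,r3:7
  c8: CDB Add2=5; issue MUL r0<-Mul2  regs: r0:Mul2,r1:Add3,r2:-1,r3:7
  c9: -  regs: r0:Mul2,r1:Add3,r2:-1,r3:7
  c10: CDB Mul1=14  regs: r0:Mul2,r1:Add3,r2:-1,r3:7
  c11: -  regs: r0:Mul2,r1:Add3,r2:-1,r3:7
  c12: CDB Add1=21  regs: r0:Mul2,r1:Add3,r2:-1,r3:7
  c13: -  regs: r0:Mul2,r1:Add3,r2:-1,r3:7

STATUS = TAG Add3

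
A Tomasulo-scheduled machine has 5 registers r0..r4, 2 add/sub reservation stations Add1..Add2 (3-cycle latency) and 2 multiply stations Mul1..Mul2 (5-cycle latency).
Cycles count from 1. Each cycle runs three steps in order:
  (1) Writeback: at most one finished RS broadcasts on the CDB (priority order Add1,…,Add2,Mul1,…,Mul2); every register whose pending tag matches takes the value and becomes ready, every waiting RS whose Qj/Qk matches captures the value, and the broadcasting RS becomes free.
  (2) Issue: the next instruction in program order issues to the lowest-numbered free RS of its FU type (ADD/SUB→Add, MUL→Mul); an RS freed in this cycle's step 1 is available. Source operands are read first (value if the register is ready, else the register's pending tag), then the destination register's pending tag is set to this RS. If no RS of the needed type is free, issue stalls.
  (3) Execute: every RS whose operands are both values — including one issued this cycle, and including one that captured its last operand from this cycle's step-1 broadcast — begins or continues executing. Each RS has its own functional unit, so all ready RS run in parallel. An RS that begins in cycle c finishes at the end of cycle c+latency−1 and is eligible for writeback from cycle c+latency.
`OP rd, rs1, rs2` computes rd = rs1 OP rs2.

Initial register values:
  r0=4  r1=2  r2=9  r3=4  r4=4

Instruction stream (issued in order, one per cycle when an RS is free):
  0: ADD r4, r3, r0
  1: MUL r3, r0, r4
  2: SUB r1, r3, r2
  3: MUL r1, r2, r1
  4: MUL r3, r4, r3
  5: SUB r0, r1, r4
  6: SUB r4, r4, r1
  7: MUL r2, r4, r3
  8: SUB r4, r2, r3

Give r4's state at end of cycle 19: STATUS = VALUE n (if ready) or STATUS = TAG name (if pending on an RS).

STATUS = TAG Add2

c1: issue ADD r4<-Add1 | r0:4,r1:2,r2:9,r3:4,r4:Add1
c2: issue MUL r3<-Mul1 | r0:4,r1:2,r2:9,r3:Mul1,r4:Add1
c3: issue SUB r1<-Add2 | r0:4,r1:Add2,r2:9,r3:Mul1,r4:Add1
c4: CDB Add1=8; issue MUL r1<-Mul2 | r0:4,r1:Mul2,r2:9,r3:Mul1,r4:8
c5: stall | r0:4,r1:Mul2,r2:9,r3:Mul1,r4:8
c6: stall | r0:4,r1:Mul2,r2:9,r3:Mul1,r4:8
c7: stall | r0:4,r1:Mul2,r2:9,r3:Mul1,r4:8
c8: stall | r0:4,r1:Mul2,r2:9,r3:Mul1,r4:8
c9: CDB Mul1=32; issue MUL r3<-Mul1 | r0:4,r1:Mul2,r2:9,r3:Mul1,r4:8
c10: issue SUB r0<-Add1 | r0:Add1,r1:Mul2,r2:9,r3:Mul1,r4:8
c11: stall | r0:Add1,r1:Mul2,r2:9,r3:Mul1,r4:8
c12: CDB Add2=23; issue SUB r4<-Add2 | r0:Add1,r1:Mul2,r2:9,r3:Mul1,r4:Add2
c13: stall | r0:Add1,r1:Mul2,r2:9,r3:Mul1,r4:Add2
c14: CDB Mul1=256; issue MUL r2<-Mul1 | r0:Add1,r1:Mul2,r2:Mul1,r3:256,r4:Add2
c15: stall | r0:Add1,r1:Mul2,r2:Mul1,r3:256,r4:Add2
c16: stall | r0:Add1,r1:Mul2,r2:Mul1,r3:256,r4:Add2
c17: CDB Mul2=207; stall | r0:Add1,r1:207,r2:Mul1,r3:256,r4:Add2
c18: stall | r0:Add1,r1:207,r2:Mul1,r3:256,r4:Add2
c19: stall | r0:Add1,r1:207,r2:Mul1,r3:256,r4:Add2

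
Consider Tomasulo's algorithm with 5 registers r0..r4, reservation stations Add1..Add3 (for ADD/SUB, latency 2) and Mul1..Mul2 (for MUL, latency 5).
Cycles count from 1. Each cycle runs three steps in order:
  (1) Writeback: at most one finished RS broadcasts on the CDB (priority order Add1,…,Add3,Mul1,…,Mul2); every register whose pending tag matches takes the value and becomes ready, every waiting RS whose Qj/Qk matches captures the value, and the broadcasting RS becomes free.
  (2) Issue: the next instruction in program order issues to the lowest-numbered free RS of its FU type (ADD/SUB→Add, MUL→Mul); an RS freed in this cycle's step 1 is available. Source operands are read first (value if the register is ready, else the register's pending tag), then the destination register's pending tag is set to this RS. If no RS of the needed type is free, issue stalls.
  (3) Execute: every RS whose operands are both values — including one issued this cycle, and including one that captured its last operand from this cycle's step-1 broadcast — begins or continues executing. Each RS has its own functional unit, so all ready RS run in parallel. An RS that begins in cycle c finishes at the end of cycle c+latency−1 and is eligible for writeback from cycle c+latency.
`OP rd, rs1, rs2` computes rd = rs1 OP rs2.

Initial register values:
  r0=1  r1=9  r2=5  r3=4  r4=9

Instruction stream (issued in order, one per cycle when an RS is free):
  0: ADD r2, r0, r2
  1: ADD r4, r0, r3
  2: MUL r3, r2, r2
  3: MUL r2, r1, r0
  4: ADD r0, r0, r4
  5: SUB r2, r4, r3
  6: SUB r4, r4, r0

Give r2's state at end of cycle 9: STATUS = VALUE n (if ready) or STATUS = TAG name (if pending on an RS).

STATUS = TAG Add2

c1: issue ADD r2<-Add1 | r0:1,r1:9,r2:Add1,r3:4,r4:9
c2: issue ADD r4<-Add2 | r0:1,r1:9,r2:Add1,r3:4,r4:Add2
c3: CDB Add1=6; issue MUL r3<-Mul1 | r0:1,r1:9,r2:6,r3:Mul1,r4:Add2
c4: CDB Add2=5; issue MUL r2<-Mul2 | r0:1,r1:9,r2:Mul2,r3:Mul1,r4:5
c5: issue ADD r0<-Add1 | r0:Add1,r1:9,r2:Mul2,r3:Mul1,r4:5
c6: issue SUB r2<-Add2 | r0:Add1,r1:9,r2:Add2,r3:Mul1,r4:5
c7: CDB Add1=6; issue SUB r4<-Add1 | r0:6,r1:9,r2:Add2,r3:Mul1,r4:Add1
c8: CDB Mul1=36 | r0:6,r1:9,r2:Add2,r3:36,r4:Add1
c9: CDB Add1=-1 | r0:6,r1:9,r2:Add2,r3:36,r4:-1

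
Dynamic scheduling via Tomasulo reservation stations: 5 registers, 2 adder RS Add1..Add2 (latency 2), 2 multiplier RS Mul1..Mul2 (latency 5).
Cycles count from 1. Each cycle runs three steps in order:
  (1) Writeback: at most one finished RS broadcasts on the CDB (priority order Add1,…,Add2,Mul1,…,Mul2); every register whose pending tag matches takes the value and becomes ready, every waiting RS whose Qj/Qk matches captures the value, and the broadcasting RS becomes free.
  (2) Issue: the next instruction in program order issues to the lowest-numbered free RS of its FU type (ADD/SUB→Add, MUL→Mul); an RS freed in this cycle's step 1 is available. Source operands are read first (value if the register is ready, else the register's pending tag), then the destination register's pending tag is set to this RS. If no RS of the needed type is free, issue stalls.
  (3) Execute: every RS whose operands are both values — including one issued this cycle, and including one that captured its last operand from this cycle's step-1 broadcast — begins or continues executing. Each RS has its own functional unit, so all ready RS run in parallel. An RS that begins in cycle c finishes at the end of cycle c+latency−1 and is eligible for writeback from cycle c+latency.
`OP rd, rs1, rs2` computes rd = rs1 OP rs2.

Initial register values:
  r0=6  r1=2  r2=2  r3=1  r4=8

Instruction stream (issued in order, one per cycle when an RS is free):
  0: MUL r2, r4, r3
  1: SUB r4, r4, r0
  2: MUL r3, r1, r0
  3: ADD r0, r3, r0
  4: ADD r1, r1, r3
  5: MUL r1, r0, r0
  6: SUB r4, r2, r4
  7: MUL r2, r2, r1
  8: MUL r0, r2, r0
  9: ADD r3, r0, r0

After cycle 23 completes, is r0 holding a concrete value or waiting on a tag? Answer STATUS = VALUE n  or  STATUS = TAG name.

STATUS = TAG Mul1

cycle 1: issue MUL r2<-Mul1 // r0:6,r1:2,r2:Mul1,r3:1,r4:8
cycle 2: issue SUB r4<-Add1 // r0:6,r1:2,r2:Mul1,r3:1,r4:Add1
cycle 3: issue MUL r3<-Mul2 // r0:6,r1:2,r2:Mul1,r3:Mul2,r4:Add1
cycle 4: CDB Add1=2; issue ADD r0<-Add1 // r0:Add1,r1:2,r2:Mul1,r3:Mul2,r4:2
cycle 5: issue ADD r1<-Add2 // r0:Add1,r1:Add2,r2:Mul1,r3:Mul2,r4:2
cycle 6: CDB Mul1=8; issue MUL r1<-Mul1 // r0:Add1,r1:Mul1,r2:8,r3:Mul2,r4:2
cycle 7: stall // r0:Add1,r1:Mul1,r2:8,r3:Mul2,r4:2
cycle 8: CDB Mul2=12; stall // r0:Add1,r1:Mul1,r2:8,r3:12,r4:2
cycle 9: stall // r0:Add1,r1:Mul1,r2:8,r3:12,r4:2
cycle 10: CDB Add1=18; issue SUB r4<-Add1 // r0:18,r1:Mul1,r2:8,r3:12,r4:Add1
cycle 11: CDB Add2=14; issue MUL r2<-Mul2 // r0:18,r1:Mul1,r2:Mul2,r3:12,r4:Add1
cycle 12: CDB Add1=6; stall // r0:18,r1:Mul1,r2:Mul2,r3:12,r4:6
cycle 13: stall // r0:18,r1:Mul1,r2:Mul2,r3:12,r4:6
cycle 14: stall // r0:18,r1:Mul1,r2:Mul2,r3:12,r4:6
cycle 15: CDB Mul1=324; issue MUL r0<-Mul1 // r0:Mul1,r1:324,r2:Mul2,r3:12,r4:6
cycle 16: issue ADD r3<-Add1 // r0:Mul1,r1:324,r2:Mul2,r3:Add1,r4:6
cycle 17: - // r0:Mul1,r1:324,r2:Mul2,r3:Add1,r4:6
cycle 18: - // r0:Mul1,r1:324,r2:Mul2,r3:Add1,r4:6
cycle 19: - // r0:Mul1,r1:324,r2:Mul2,r3:Add1,r4:6
cycle 20: CDB Mul2=2592 // r0:Mul1,r1:324,r2:2592,r3:Add1,r4:6
cycle 21: - // r0:Mul1,r1:324,r2:2592,r3:Add1,r4:6
cycle 22: - // r0:Mul1,r1:324,r2:2592,r3:Add1,r4:6
cycle 23: - // r0:Mul1,r1:324,r2:2592,r3:Add1,r4:6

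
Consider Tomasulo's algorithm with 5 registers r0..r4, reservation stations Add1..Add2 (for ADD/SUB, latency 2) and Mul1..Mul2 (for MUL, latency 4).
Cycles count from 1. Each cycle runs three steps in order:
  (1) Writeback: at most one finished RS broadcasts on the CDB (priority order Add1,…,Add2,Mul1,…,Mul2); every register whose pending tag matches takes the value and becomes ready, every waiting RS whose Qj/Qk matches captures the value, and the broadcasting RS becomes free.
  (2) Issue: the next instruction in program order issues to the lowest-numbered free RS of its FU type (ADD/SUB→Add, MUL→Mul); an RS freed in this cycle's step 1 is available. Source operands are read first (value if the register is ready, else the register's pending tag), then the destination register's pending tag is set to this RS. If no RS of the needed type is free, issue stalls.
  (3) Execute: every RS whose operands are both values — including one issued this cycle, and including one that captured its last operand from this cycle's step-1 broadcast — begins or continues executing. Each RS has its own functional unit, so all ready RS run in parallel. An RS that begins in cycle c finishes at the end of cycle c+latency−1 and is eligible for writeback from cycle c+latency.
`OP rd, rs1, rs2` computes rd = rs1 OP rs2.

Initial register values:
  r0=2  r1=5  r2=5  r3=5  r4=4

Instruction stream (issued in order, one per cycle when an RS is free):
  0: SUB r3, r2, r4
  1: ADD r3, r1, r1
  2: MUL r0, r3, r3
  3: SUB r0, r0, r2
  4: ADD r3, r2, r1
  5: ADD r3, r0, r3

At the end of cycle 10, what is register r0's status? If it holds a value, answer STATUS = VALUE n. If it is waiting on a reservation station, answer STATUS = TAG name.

cycle 1: issue SUB r3<-Add1 // r0:2,r1:5,r2:5,r3:Add1,r4:4
cycle 2: issue ADD r3<-Add2 // r0:2,r1:5,r2:5,r3:Add2,r4:4
cycle 3: CDB Add1=1; issue MUL r0<-Mul1 // r0:Mul1,r1:5,r2:5,r3:Add2,r4:4
cycle 4: CDB Add2=10; issue SUB r0<-Add1 // r0:Add1,r1:5,r2:5,r3:10,r4:4
cycle 5: issue ADD r3<-Add2 // r0:Add1,r1:5,r2:5,r3:Add2,r4:4
cycle 6: stall // r0:Add1,r1:5,r2:5,r3:Add2,r4:4
cycle 7: CDB Add2=10; issue ADD r3<-Add2 // r0:Add1,r1:5,r2:5,r3:Add2,r4:4
cycle 8: CDB Mul1=100 // r0:Add1,r1:5,r2:5,r3:Add2,r4:4
cycle 9: - // r0:Add1,r1:5,r2:5,r3:Add2,r4:4
cycle 10: CDB Add1=95 // r0:95,r1:5,r2:5,r3:Add2,r4:4

STATUS = VALUE 95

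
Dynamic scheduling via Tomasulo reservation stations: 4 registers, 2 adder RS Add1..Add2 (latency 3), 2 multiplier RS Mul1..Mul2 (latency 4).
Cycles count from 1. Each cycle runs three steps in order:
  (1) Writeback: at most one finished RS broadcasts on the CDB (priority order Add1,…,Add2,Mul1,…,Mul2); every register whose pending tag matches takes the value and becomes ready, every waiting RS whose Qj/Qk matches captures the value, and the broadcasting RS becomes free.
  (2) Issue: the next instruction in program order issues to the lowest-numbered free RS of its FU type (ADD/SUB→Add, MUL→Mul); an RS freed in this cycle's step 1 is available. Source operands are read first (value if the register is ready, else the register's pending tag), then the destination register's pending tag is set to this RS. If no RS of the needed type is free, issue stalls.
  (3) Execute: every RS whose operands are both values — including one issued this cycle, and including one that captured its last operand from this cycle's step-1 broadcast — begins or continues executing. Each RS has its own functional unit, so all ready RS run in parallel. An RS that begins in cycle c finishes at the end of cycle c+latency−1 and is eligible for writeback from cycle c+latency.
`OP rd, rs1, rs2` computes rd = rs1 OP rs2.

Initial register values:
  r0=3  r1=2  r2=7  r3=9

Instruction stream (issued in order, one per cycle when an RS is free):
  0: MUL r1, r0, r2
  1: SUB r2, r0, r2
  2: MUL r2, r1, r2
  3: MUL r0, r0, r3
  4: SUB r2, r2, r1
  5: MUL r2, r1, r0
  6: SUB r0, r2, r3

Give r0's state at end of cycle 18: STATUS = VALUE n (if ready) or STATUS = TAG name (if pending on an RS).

STATUS = VALUE 558

cycle 1: issue MUL r1<-Mul1 // r0:3,r1:Mul1,r2:7,r3:9
cycle 2: issue SUB r2<-Add1 // r0:3,r1:Mul1,r2:Add1,r3:9
cycle 3: issue MUL r2<-Mul2 // r0:3,r1:Mul1,r2:Mul2,r3:9
cycle 4: stall // r0:3,r1:Mul1,r2:Mul2,r3:9
cycle 5: CDB Add1=-4; stall // r0:3,r1:Mul1,r2:Mul2,r3:9
cycle 6: CDB Mul1=21; issue MUL r0<-Mul1 // r0:Mul1,r1:21,r2:Mul2,r3:9
cycle 7: issue SUB r2<-Add1 // r0:Mul1,r1:21,r2:Add1,r3:9
cycle 8: stall // r0:Mul1,r1:21,r2:Add1,r3:9
cycle 9: stall // r0:Mul1,r1:21,r2:Add1,r3:9
cycle 10: CDB Mul1=27; issue MUL r2<-Mul1 // r0:27,r1:21,r2:Mul1,r3:9
cycle 11: CDB Mul2=-84; issue SUB r0<-Add2 // r0:Add2,r1:21,r2:Mul1,r3:9
cycle 12: - // r0:Add2,r1:21,r2:Mul1,r3:9
cycle 13: - // r0:Add2,r1:21,r2:Mul1,r3:9
cycle 14: CDB Add1=-105 // r0:Add2,r1:21,r2:Mul1,r3:9
cycle 15: CDB Mul1=567 // r0:Add2,r1:21,r2:567,r3:9
cycle 16: - // r0:Add2,r1:21,r2:567,r3:9
cycle 17: - // r0:Add2,r1:21,r2:567,r3:9
cycle 18: CDB Add2=558 // r0:558,r1:21,r2:567,r3:9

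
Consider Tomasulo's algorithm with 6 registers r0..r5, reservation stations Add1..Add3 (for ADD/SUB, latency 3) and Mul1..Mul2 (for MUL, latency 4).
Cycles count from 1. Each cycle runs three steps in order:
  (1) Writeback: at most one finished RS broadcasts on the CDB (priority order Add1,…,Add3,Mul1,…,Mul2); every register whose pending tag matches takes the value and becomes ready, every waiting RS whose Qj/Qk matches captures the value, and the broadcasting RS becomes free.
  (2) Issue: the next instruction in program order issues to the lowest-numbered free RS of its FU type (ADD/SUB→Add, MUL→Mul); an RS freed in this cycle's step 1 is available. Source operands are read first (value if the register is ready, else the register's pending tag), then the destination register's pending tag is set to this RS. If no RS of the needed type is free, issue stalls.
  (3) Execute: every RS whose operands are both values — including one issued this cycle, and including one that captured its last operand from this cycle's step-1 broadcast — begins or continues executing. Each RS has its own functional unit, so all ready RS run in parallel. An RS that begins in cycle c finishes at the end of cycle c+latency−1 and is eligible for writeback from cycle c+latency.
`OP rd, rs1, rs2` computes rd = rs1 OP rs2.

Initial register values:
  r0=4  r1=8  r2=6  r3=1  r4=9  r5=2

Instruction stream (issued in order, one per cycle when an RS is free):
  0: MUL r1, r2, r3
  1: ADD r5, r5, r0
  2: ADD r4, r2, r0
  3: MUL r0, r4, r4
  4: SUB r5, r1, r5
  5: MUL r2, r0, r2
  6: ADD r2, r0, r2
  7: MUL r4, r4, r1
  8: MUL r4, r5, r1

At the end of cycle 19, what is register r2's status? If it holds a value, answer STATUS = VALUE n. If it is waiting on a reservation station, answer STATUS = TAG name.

cycle 1: issue MUL r1<-Mul1 // r0:4,r1:Mul1,r2:6,r3:1,r4:9,r5:2
cycle 2: issue ADD r5<-Add1 // r0:4,r1:Mul1,r2:6,r3:1,r4:9,r5:Add1
cycle 3: issue ADD r4<-Add2 // r0:4,r1:Mul1,r2:6,r3:1,r4:Add2,r5:Add1
cycle 4: issue MUL r0<-Mul2 // r0:Mul2,r1:Mul1,r2:6,r3:1,r4:Add2,r5:Add1
cycle 5: CDB Add1=6; issue SUB r5<-Add1 // r0:Mul2,r1:Mul1,r2:6,r3:1,r4:Add2,r5:Add1
cycle 6: CDB Add2=10; stall // r0:Mul2,r1:Mul1,r2:6,r3:1,r4:10,r5:Add1
cycle 7: CDB Mul1=6; issue MUL r2<-Mul1 // r0:Mul2,r1:6,r2:Mul1,r3:1,r4:10,r5:Add1
cycle 8: issue ADD r2<-Add2 // r0:Mul2,r1:6,r2:Add2,r3:1,r4:10,r5:Add1
cycle 9: stall // r0:Mul2,r1:6,r2:Add2,r3:1,r4:10,r5:Add1
cycle 10: CDB Add1=0; stall // r0:Mul2,r1:6,r2:Add2,r3:1,r4:10,r5:0
cycle 11: CDB Mul2=100; issue MUL r4<-Mul2 // r0:100,r1:6,r2:Add2,r3:1,r4:Mul2,r5:0
cycle 12: stall // r0:100,r1:6,r2:Add2,r3:1,r4:Mul2,r5:0
cycle 13: stall // r0:100,r1:6,r2:Add2,r3:1,r4:Mul2,r5:0
cycle 14: stall // r0:100,r1:6,r2:Add2,r3:1,r4:Mul2,r5:0
cycle 15: CDB Mul1=600; issue MUL r4<-Mul1 // r0:100,r1:6,r2:Add2,r3:1,r4:Mul1,r5:0
cycle 16: CDB Mul2=60 // r0:100,r1:6,r2:Add2,r3:1,r4:Mul1,r5:0
cycle 17: - // r0:100,r1:6,r2:Add2,r3:1,r4:Mul1,r5:0
cycle 18: CDB Add2=700 // r0:100,r1:6,r2:700,r3:1,r4:Mul1,r5:0
cycle 19: CDB Mul1=0 // r0:100,r1:6,r2:700,r3:1,r4:0,r5:0

STATUS = VALUE 700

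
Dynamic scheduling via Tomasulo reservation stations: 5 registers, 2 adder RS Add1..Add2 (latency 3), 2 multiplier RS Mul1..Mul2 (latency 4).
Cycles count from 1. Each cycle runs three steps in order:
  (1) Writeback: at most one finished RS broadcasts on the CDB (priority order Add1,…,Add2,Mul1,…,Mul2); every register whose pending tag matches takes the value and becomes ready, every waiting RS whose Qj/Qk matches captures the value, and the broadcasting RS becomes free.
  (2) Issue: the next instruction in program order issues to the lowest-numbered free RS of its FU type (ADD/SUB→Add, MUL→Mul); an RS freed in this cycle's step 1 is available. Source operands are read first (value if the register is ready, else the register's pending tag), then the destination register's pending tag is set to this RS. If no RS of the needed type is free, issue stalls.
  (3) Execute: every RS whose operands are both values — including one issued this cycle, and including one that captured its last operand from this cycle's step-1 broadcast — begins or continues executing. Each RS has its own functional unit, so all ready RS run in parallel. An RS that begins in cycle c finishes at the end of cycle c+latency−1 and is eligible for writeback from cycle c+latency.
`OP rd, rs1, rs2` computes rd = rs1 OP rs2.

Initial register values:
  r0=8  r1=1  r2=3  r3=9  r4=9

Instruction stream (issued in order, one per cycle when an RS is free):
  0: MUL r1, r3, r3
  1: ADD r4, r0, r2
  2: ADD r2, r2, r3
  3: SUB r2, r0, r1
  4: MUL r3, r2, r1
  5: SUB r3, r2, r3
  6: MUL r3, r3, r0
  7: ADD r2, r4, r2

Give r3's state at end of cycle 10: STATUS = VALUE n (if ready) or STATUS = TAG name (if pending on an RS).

STATUS = TAG Mul1

cycle 1: issue MUL r1<-Mul1 // r0:8,r1:Mul1,r2:3,r3:9,r4:9
cycle 2: issue ADD r4<-Add1 // r0:8,r1:Mul1,r2:3,r3:9,r4:Add1
cycle 3: issue ADD r2<-Add2 // r0:8,r1:Mul1,r2:Add2,r3:9,r4:Add1
cycle 4: stall // r0:8,r1:Mul1,r2:Add2,r3:9,r4:Add1
cycle 5: CDB Add1=11; issue SUB r2<-Add1 // r0:8,r1:Mul1,r2:Add1,r3:9,r4:11
cycle 6: CDB Add2=12; issue MUL r3<-Mul2 // r0:8,r1:Mul1,r2:Add1,r3:Mul2,r4:11
cycle 7: CDB Mul1=81; issue SUB r3<-Add2 // r0:8,r1:81,r2:Add1,r3:Add2,r4:11
cycle 8: issue MUL r3<-Mul1 // r0:8,r1:81,r2:Add1,r3:Mul1,r4:11
cycle 9: stall // r0:8,r1:81,r2:Add1,r3:Mul1,r4:11
cycle 10: CDB Add1=-73; issue ADD r2<-Add1 // r0:8,r1:81,r2:Add1,r3:Mul1,r4:11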